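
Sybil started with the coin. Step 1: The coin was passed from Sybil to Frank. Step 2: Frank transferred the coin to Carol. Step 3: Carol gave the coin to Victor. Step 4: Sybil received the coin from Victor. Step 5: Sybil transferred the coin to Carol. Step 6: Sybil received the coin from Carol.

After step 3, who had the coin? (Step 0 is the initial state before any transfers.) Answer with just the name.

Answer: Victor

Derivation:
Tracking the coin holder through step 3:
After step 0 (start): Sybil
After step 1: Frank
After step 2: Carol
After step 3: Victor

At step 3, the holder is Victor.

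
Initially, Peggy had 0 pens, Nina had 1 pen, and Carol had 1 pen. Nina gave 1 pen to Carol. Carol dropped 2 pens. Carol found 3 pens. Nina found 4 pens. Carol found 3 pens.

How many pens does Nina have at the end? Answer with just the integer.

Tracking counts step by step:
Start: Peggy=0, Nina=1, Carol=1
Event 1 (Nina -> Carol, 1): Nina: 1 -> 0, Carol: 1 -> 2. State: Peggy=0, Nina=0, Carol=2
Event 2 (Carol -2): Carol: 2 -> 0. State: Peggy=0, Nina=0, Carol=0
Event 3 (Carol +3): Carol: 0 -> 3. State: Peggy=0, Nina=0, Carol=3
Event 4 (Nina +4): Nina: 0 -> 4. State: Peggy=0, Nina=4, Carol=3
Event 5 (Carol +3): Carol: 3 -> 6. State: Peggy=0, Nina=4, Carol=6

Nina's final count: 4

Answer: 4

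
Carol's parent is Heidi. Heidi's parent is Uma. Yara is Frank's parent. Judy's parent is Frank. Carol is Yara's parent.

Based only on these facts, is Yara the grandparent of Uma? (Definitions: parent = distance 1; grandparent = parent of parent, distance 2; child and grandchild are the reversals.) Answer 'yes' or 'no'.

Answer: no

Derivation:
Reconstructing the parent chain from the given facts:
  Uma -> Heidi -> Carol -> Yara -> Frank -> Judy
(each arrow means 'parent of the next')
Positions in the chain (0 = top):
  position of Uma: 0
  position of Heidi: 1
  position of Carol: 2
  position of Yara: 3
  position of Frank: 4
  position of Judy: 5

Yara is at position 3, Uma is at position 0; signed distance (j - i) = -3.
'grandparent' requires j - i = 2. Actual distance is -3, so the relation does NOT hold.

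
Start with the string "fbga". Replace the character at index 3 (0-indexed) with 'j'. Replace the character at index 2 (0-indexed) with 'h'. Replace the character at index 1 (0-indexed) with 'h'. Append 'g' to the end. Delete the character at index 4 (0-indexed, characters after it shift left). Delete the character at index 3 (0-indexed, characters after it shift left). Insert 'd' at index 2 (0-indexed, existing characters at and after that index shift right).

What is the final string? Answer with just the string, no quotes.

Answer: fhdh

Derivation:
Applying each edit step by step:
Start: "fbga"
Op 1 (replace idx 3: 'a' -> 'j'): "fbga" -> "fbgj"
Op 2 (replace idx 2: 'g' -> 'h'): "fbgj" -> "fbhj"
Op 3 (replace idx 1: 'b' -> 'h'): "fbhj" -> "fhhj"
Op 4 (append 'g'): "fhhj" -> "fhhjg"
Op 5 (delete idx 4 = 'g'): "fhhjg" -> "fhhj"
Op 6 (delete idx 3 = 'j'): "fhhj" -> "fhh"
Op 7 (insert 'd' at idx 2): "fhh" -> "fhdh"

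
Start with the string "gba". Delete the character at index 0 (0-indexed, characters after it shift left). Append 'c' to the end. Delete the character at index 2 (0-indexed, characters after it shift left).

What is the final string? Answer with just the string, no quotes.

Answer: ba

Derivation:
Applying each edit step by step:
Start: "gba"
Op 1 (delete idx 0 = 'g'): "gba" -> "ba"
Op 2 (append 'c'): "ba" -> "bac"
Op 3 (delete idx 2 = 'c'): "bac" -> "ba"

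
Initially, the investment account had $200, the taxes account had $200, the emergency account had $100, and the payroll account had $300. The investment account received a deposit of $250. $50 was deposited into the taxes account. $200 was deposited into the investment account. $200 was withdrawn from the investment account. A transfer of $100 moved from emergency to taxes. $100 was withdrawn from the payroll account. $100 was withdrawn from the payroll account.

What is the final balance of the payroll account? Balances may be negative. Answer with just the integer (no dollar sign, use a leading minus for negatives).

Answer: 100

Derivation:
Tracking account balances step by step:
Start: investment=200, taxes=200, emergency=100, payroll=300
Event 1 (deposit 250 to investment): investment: 200 + 250 = 450. Balances: investment=450, taxes=200, emergency=100, payroll=300
Event 2 (deposit 50 to taxes): taxes: 200 + 50 = 250. Balances: investment=450, taxes=250, emergency=100, payroll=300
Event 3 (deposit 200 to investment): investment: 450 + 200 = 650. Balances: investment=650, taxes=250, emergency=100, payroll=300
Event 4 (withdraw 200 from investment): investment: 650 - 200 = 450. Balances: investment=450, taxes=250, emergency=100, payroll=300
Event 5 (transfer 100 emergency -> taxes): emergency: 100 - 100 = 0, taxes: 250 + 100 = 350. Balances: investment=450, taxes=350, emergency=0, payroll=300
Event 6 (withdraw 100 from payroll): payroll: 300 - 100 = 200. Balances: investment=450, taxes=350, emergency=0, payroll=200
Event 7 (withdraw 100 from payroll): payroll: 200 - 100 = 100. Balances: investment=450, taxes=350, emergency=0, payroll=100

Final balance of payroll: 100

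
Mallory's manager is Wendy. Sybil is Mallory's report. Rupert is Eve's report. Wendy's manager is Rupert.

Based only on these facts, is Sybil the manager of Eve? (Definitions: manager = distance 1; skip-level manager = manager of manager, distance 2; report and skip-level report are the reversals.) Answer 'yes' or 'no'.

Answer: no

Derivation:
Reconstructing the manager chain from the given facts:
  Eve -> Rupert -> Wendy -> Mallory -> Sybil
(each arrow means 'manager of the next')
Positions in the chain (0 = top):
  position of Eve: 0
  position of Rupert: 1
  position of Wendy: 2
  position of Mallory: 3
  position of Sybil: 4

Sybil is at position 4, Eve is at position 0; signed distance (j - i) = -4.
'manager' requires j - i = 1. Actual distance is -4, so the relation does NOT hold.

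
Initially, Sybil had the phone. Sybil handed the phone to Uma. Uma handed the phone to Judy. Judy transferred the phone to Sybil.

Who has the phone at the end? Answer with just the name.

Tracking the phone through each event:
Start: Sybil has the phone.
After event 1: Uma has the phone.
After event 2: Judy has the phone.
After event 3: Sybil has the phone.

Answer: Sybil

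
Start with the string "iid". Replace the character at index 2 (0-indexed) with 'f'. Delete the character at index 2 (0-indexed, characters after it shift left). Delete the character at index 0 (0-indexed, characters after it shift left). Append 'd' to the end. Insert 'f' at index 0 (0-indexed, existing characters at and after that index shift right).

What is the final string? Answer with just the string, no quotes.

Answer: fid

Derivation:
Applying each edit step by step:
Start: "iid"
Op 1 (replace idx 2: 'd' -> 'f'): "iid" -> "iif"
Op 2 (delete idx 2 = 'f'): "iif" -> "ii"
Op 3 (delete idx 0 = 'i'): "ii" -> "i"
Op 4 (append 'd'): "i" -> "id"
Op 5 (insert 'f' at idx 0): "id" -> "fid"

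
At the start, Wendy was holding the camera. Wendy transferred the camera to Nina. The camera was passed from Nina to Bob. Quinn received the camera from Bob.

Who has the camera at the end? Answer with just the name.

Answer: Quinn

Derivation:
Tracking the camera through each event:
Start: Wendy has the camera.
After event 1: Nina has the camera.
After event 2: Bob has the camera.
After event 3: Quinn has the camera.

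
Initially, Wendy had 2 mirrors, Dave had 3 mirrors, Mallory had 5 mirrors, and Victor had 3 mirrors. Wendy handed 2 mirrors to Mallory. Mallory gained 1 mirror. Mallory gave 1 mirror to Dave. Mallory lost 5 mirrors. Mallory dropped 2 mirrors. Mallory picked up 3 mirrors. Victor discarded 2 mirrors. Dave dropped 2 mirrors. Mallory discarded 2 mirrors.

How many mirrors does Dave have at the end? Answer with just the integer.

Tracking counts step by step:
Start: Wendy=2, Dave=3, Mallory=5, Victor=3
Event 1 (Wendy -> Mallory, 2): Wendy: 2 -> 0, Mallory: 5 -> 7. State: Wendy=0, Dave=3, Mallory=7, Victor=3
Event 2 (Mallory +1): Mallory: 7 -> 8. State: Wendy=0, Dave=3, Mallory=8, Victor=3
Event 3 (Mallory -> Dave, 1): Mallory: 8 -> 7, Dave: 3 -> 4. State: Wendy=0, Dave=4, Mallory=7, Victor=3
Event 4 (Mallory -5): Mallory: 7 -> 2. State: Wendy=0, Dave=4, Mallory=2, Victor=3
Event 5 (Mallory -2): Mallory: 2 -> 0. State: Wendy=0, Dave=4, Mallory=0, Victor=3
Event 6 (Mallory +3): Mallory: 0 -> 3. State: Wendy=0, Dave=4, Mallory=3, Victor=3
Event 7 (Victor -2): Victor: 3 -> 1. State: Wendy=0, Dave=4, Mallory=3, Victor=1
Event 8 (Dave -2): Dave: 4 -> 2. State: Wendy=0, Dave=2, Mallory=3, Victor=1
Event 9 (Mallory -2): Mallory: 3 -> 1. State: Wendy=0, Dave=2, Mallory=1, Victor=1

Dave's final count: 2

Answer: 2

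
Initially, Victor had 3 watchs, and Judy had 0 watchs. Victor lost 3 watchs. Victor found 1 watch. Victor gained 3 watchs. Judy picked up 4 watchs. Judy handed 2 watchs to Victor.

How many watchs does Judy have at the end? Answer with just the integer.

Tracking counts step by step:
Start: Victor=3, Judy=0
Event 1 (Victor -3): Victor: 3 -> 0. State: Victor=0, Judy=0
Event 2 (Victor +1): Victor: 0 -> 1. State: Victor=1, Judy=0
Event 3 (Victor +3): Victor: 1 -> 4. State: Victor=4, Judy=0
Event 4 (Judy +4): Judy: 0 -> 4. State: Victor=4, Judy=4
Event 5 (Judy -> Victor, 2): Judy: 4 -> 2, Victor: 4 -> 6. State: Victor=6, Judy=2

Judy's final count: 2

Answer: 2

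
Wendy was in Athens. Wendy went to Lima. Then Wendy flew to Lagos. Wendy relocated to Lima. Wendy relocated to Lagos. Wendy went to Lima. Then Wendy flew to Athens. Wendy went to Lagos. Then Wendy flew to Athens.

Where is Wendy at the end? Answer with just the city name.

Tracking Wendy's location:
Start: Wendy is in Athens.
After move 1: Athens -> Lima. Wendy is in Lima.
After move 2: Lima -> Lagos. Wendy is in Lagos.
After move 3: Lagos -> Lima. Wendy is in Lima.
After move 4: Lima -> Lagos. Wendy is in Lagos.
After move 5: Lagos -> Lima. Wendy is in Lima.
After move 6: Lima -> Athens. Wendy is in Athens.
After move 7: Athens -> Lagos. Wendy is in Lagos.
After move 8: Lagos -> Athens. Wendy is in Athens.

Answer: Athens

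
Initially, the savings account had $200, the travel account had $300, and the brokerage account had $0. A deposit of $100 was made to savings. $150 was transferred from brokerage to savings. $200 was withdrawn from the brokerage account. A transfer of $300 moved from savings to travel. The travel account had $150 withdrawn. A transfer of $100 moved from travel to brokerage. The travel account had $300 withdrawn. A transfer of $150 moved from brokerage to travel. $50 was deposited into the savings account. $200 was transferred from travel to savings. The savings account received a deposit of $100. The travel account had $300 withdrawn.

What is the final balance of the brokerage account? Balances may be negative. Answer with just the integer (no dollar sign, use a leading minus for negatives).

Answer: -400

Derivation:
Tracking account balances step by step:
Start: savings=200, travel=300, brokerage=0
Event 1 (deposit 100 to savings): savings: 200 + 100 = 300. Balances: savings=300, travel=300, brokerage=0
Event 2 (transfer 150 brokerage -> savings): brokerage: 0 - 150 = -150, savings: 300 + 150 = 450. Balances: savings=450, travel=300, brokerage=-150
Event 3 (withdraw 200 from brokerage): brokerage: -150 - 200 = -350. Balances: savings=450, travel=300, brokerage=-350
Event 4 (transfer 300 savings -> travel): savings: 450 - 300 = 150, travel: 300 + 300 = 600. Balances: savings=150, travel=600, brokerage=-350
Event 5 (withdraw 150 from travel): travel: 600 - 150 = 450. Balances: savings=150, travel=450, brokerage=-350
Event 6 (transfer 100 travel -> brokerage): travel: 450 - 100 = 350, brokerage: -350 + 100 = -250. Balances: savings=150, travel=350, brokerage=-250
Event 7 (withdraw 300 from travel): travel: 350 - 300 = 50. Balances: savings=150, travel=50, brokerage=-250
Event 8 (transfer 150 brokerage -> travel): brokerage: -250 - 150 = -400, travel: 50 + 150 = 200. Balances: savings=150, travel=200, brokerage=-400
Event 9 (deposit 50 to savings): savings: 150 + 50 = 200. Balances: savings=200, travel=200, brokerage=-400
Event 10 (transfer 200 travel -> savings): travel: 200 - 200 = 0, savings: 200 + 200 = 400. Balances: savings=400, travel=0, brokerage=-400
Event 11 (deposit 100 to savings): savings: 400 + 100 = 500. Balances: savings=500, travel=0, brokerage=-400
Event 12 (withdraw 300 from travel): travel: 0 - 300 = -300. Balances: savings=500, travel=-300, brokerage=-400

Final balance of brokerage: -400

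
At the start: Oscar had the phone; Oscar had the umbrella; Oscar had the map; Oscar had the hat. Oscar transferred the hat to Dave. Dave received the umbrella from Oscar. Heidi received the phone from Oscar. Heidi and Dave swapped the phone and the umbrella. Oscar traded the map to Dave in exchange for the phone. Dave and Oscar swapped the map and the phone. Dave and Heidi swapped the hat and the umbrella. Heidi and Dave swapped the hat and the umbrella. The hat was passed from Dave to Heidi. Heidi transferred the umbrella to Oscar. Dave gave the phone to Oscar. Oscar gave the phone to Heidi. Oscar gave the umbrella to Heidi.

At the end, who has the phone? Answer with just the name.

Answer: Heidi

Derivation:
Tracking all object holders:
Start: phone:Oscar, umbrella:Oscar, map:Oscar, hat:Oscar
Event 1 (give hat: Oscar -> Dave). State: phone:Oscar, umbrella:Oscar, map:Oscar, hat:Dave
Event 2 (give umbrella: Oscar -> Dave). State: phone:Oscar, umbrella:Dave, map:Oscar, hat:Dave
Event 3 (give phone: Oscar -> Heidi). State: phone:Heidi, umbrella:Dave, map:Oscar, hat:Dave
Event 4 (swap phone<->umbrella: now phone:Dave, umbrella:Heidi). State: phone:Dave, umbrella:Heidi, map:Oscar, hat:Dave
Event 5 (swap map<->phone: now map:Dave, phone:Oscar). State: phone:Oscar, umbrella:Heidi, map:Dave, hat:Dave
Event 6 (swap map<->phone: now map:Oscar, phone:Dave). State: phone:Dave, umbrella:Heidi, map:Oscar, hat:Dave
Event 7 (swap hat<->umbrella: now hat:Heidi, umbrella:Dave). State: phone:Dave, umbrella:Dave, map:Oscar, hat:Heidi
Event 8 (swap hat<->umbrella: now hat:Dave, umbrella:Heidi). State: phone:Dave, umbrella:Heidi, map:Oscar, hat:Dave
Event 9 (give hat: Dave -> Heidi). State: phone:Dave, umbrella:Heidi, map:Oscar, hat:Heidi
Event 10 (give umbrella: Heidi -> Oscar). State: phone:Dave, umbrella:Oscar, map:Oscar, hat:Heidi
Event 11 (give phone: Dave -> Oscar). State: phone:Oscar, umbrella:Oscar, map:Oscar, hat:Heidi
Event 12 (give phone: Oscar -> Heidi). State: phone:Heidi, umbrella:Oscar, map:Oscar, hat:Heidi
Event 13 (give umbrella: Oscar -> Heidi). State: phone:Heidi, umbrella:Heidi, map:Oscar, hat:Heidi

Final state: phone:Heidi, umbrella:Heidi, map:Oscar, hat:Heidi
The phone is held by Heidi.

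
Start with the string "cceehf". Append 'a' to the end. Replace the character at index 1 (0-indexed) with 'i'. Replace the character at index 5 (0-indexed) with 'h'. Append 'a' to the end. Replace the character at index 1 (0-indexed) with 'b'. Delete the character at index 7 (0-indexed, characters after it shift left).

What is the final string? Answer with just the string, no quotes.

Answer: cbeehha

Derivation:
Applying each edit step by step:
Start: "cceehf"
Op 1 (append 'a'): "cceehf" -> "cceehfa"
Op 2 (replace idx 1: 'c' -> 'i'): "cceehfa" -> "cieehfa"
Op 3 (replace idx 5: 'f' -> 'h'): "cieehfa" -> "cieehha"
Op 4 (append 'a'): "cieehha" -> "cieehhaa"
Op 5 (replace idx 1: 'i' -> 'b'): "cieehhaa" -> "cbeehhaa"
Op 6 (delete idx 7 = 'a'): "cbeehhaa" -> "cbeehha"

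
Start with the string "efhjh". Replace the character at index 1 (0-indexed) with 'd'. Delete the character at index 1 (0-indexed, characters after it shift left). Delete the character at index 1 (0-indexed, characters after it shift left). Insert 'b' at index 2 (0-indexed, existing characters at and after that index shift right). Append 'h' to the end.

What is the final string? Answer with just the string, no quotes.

Applying each edit step by step:
Start: "efhjh"
Op 1 (replace idx 1: 'f' -> 'd'): "efhjh" -> "edhjh"
Op 2 (delete idx 1 = 'd'): "edhjh" -> "ehjh"
Op 3 (delete idx 1 = 'h'): "ehjh" -> "ejh"
Op 4 (insert 'b' at idx 2): "ejh" -> "ejbh"
Op 5 (append 'h'): "ejbh" -> "ejbhh"

Answer: ejbhh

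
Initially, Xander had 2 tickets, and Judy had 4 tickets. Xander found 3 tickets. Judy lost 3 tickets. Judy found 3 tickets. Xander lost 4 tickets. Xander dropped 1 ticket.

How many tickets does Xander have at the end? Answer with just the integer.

Answer: 0

Derivation:
Tracking counts step by step:
Start: Xander=2, Judy=4
Event 1 (Xander +3): Xander: 2 -> 5. State: Xander=5, Judy=4
Event 2 (Judy -3): Judy: 4 -> 1. State: Xander=5, Judy=1
Event 3 (Judy +3): Judy: 1 -> 4. State: Xander=5, Judy=4
Event 4 (Xander -4): Xander: 5 -> 1. State: Xander=1, Judy=4
Event 5 (Xander -1): Xander: 1 -> 0. State: Xander=0, Judy=4

Xander's final count: 0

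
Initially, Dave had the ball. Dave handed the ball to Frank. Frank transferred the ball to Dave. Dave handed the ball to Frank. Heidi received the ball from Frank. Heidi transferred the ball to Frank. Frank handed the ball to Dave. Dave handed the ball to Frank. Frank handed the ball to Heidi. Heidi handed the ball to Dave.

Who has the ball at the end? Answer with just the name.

Answer: Dave

Derivation:
Tracking the ball through each event:
Start: Dave has the ball.
After event 1: Frank has the ball.
After event 2: Dave has the ball.
After event 3: Frank has the ball.
After event 4: Heidi has the ball.
After event 5: Frank has the ball.
After event 6: Dave has the ball.
After event 7: Frank has the ball.
After event 8: Heidi has the ball.
After event 9: Dave has the ball.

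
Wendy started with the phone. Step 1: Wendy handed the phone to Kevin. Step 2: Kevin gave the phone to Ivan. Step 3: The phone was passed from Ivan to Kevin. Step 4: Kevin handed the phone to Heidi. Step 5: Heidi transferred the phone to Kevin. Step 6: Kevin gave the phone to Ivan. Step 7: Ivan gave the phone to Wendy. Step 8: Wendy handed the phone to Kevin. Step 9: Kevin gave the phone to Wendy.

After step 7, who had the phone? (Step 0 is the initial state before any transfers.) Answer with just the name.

Tracking the phone holder through step 7:
After step 0 (start): Wendy
After step 1: Kevin
After step 2: Ivan
After step 3: Kevin
After step 4: Heidi
After step 5: Kevin
After step 6: Ivan
After step 7: Wendy

At step 7, the holder is Wendy.

Answer: Wendy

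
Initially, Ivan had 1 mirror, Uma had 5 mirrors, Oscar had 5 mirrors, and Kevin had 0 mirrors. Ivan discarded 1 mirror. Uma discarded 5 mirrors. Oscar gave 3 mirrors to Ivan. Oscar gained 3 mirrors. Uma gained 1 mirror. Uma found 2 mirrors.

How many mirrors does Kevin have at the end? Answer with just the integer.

Answer: 0

Derivation:
Tracking counts step by step:
Start: Ivan=1, Uma=5, Oscar=5, Kevin=0
Event 1 (Ivan -1): Ivan: 1 -> 0. State: Ivan=0, Uma=5, Oscar=5, Kevin=0
Event 2 (Uma -5): Uma: 5 -> 0. State: Ivan=0, Uma=0, Oscar=5, Kevin=0
Event 3 (Oscar -> Ivan, 3): Oscar: 5 -> 2, Ivan: 0 -> 3. State: Ivan=3, Uma=0, Oscar=2, Kevin=0
Event 4 (Oscar +3): Oscar: 2 -> 5. State: Ivan=3, Uma=0, Oscar=5, Kevin=0
Event 5 (Uma +1): Uma: 0 -> 1. State: Ivan=3, Uma=1, Oscar=5, Kevin=0
Event 6 (Uma +2): Uma: 1 -> 3. State: Ivan=3, Uma=3, Oscar=5, Kevin=0

Kevin's final count: 0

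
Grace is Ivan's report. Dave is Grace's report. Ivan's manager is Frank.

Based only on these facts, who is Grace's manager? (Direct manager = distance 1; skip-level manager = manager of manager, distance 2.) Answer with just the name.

Reconstructing the manager chain from the given facts:
  Frank -> Ivan -> Grace -> Dave
(each arrow means 'manager of the next')
Positions in the chain (0 = top):
  position of Frank: 0
  position of Ivan: 1
  position of Grace: 2
  position of Dave: 3

Grace is at position 2; the manager is 1 step up the chain, i.e. position 1: Ivan.

Answer: Ivan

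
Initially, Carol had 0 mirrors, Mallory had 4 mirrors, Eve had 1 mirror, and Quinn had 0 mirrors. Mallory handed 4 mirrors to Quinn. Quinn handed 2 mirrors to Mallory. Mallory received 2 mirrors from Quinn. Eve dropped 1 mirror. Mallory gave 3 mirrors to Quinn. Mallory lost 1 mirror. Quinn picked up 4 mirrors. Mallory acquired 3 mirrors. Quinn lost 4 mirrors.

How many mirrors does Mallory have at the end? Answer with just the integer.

Answer: 3

Derivation:
Tracking counts step by step:
Start: Carol=0, Mallory=4, Eve=1, Quinn=0
Event 1 (Mallory -> Quinn, 4): Mallory: 4 -> 0, Quinn: 0 -> 4. State: Carol=0, Mallory=0, Eve=1, Quinn=4
Event 2 (Quinn -> Mallory, 2): Quinn: 4 -> 2, Mallory: 0 -> 2. State: Carol=0, Mallory=2, Eve=1, Quinn=2
Event 3 (Quinn -> Mallory, 2): Quinn: 2 -> 0, Mallory: 2 -> 4. State: Carol=0, Mallory=4, Eve=1, Quinn=0
Event 4 (Eve -1): Eve: 1 -> 0. State: Carol=0, Mallory=4, Eve=0, Quinn=0
Event 5 (Mallory -> Quinn, 3): Mallory: 4 -> 1, Quinn: 0 -> 3. State: Carol=0, Mallory=1, Eve=0, Quinn=3
Event 6 (Mallory -1): Mallory: 1 -> 0. State: Carol=0, Mallory=0, Eve=0, Quinn=3
Event 7 (Quinn +4): Quinn: 3 -> 7. State: Carol=0, Mallory=0, Eve=0, Quinn=7
Event 8 (Mallory +3): Mallory: 0 -> 3. State: Carol=0, Mallory=3, Eve=0, Quinn=7
Event 9 (Quinn -4): Quinn: 7 -> 3. State: Carol=0, Mallory=3, Eve=0, Quinn=3

Mallory's final count: 3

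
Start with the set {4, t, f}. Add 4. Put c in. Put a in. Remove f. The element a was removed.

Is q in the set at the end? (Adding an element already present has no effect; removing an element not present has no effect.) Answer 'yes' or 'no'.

Tracking the set through each operation:
Start: {4, f, t}
Event 1 (add 4): already present, no change. Set: {4, f, t}
Event 2 (add c): added. Set: {4, c, f, t}
Event 3 (add a): added. Set: {4, a, c, f, t}
Event 4 (remove f): removed. Set: {4, a, c, t}
Event 5 (remove a): removed. Set: {4, c, t}

Final set: {4, c, t} (size 3)
q is NOT in the final set.

Answer: no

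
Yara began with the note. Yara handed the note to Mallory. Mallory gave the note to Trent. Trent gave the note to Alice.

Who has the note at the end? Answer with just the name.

Answer: Alice

Derivation:
Tracking the note through each event:
Start: Yara has the note.
After event 1: Mallory has the note.
After event 2: Trent has the note.
After event 3: Alice has the note.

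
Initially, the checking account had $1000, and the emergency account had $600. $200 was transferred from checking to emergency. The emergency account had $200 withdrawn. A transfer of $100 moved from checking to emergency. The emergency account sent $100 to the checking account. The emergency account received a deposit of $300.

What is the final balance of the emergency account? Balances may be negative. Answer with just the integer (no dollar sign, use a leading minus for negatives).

Answer: 900

Derivation:
Tracking account balances step by step:
Start: checking=1000, emergency=600
Event 1 (transfer 200 checking -> emergency): checking: 1000 - 200 = 800, emergency: 600 + 200 = 800. Balances: checking=800, emergency=800
Event 2 (withdraw 200 from emergency): emergency: 800 - 200 = 600. Balances: checking=800, emergency=600
Event 3 (transfer 100 checking -> emergency): checking: 800 - 100 = 700, emergency: 600 + 100 = 700. Balances: checking=700, emergency=700
Event 4 (transfer 100 emergency -> checking): emergency: 700 - 100 = 600, checking: 700 + 100 = 800. Balances: checking=800, emergency=600
Event 5 (deposit 300 to emergency): emergency: 600 + 300 = 900. Balances: checking=800, emergency=900

Final balance of emergency: 900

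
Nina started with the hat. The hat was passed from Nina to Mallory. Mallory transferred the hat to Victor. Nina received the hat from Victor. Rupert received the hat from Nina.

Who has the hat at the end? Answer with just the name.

Answer: Rupert

Derivation:
Tracking the hat through each event:
Start: Nina has the hat.
After event 1: Mallory has the hat.
After event 2: Victor has the hat.
After event 3: Nina has the hat.
After event 4: Rupert has the hat.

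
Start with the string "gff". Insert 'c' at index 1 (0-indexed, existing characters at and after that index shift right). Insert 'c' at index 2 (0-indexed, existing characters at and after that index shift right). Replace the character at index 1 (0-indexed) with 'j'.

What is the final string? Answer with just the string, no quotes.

Applying each edit step by step:
Start: "gff"
Op 1 (insert 'c' at idx 1): "gff" -> "gcff"
Op 2 (insert 'c' at idx 2): "gcff" -> "gccff"
Op 3 (replace idx 1: 'c' -> 'j'): "gccff" -> "gjcff"

Answer: gjcff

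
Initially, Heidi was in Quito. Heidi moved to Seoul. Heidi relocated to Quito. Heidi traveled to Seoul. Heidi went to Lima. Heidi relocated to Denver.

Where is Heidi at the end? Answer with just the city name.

Answer: Denver

Derivation:
Tracking Heidi's location:
Start: Heidi is in Quito.
After move 1: Quito -> Seoul. Heidi is in Seoul.
After move 2: Seoul -> Quito. Heidi is in Quito.
After move 3: Quito -> Seoul. Heidi is in Seoul.
After move 4: Seoul -> Lima. Heidi is in Lima.
After move 5: Lima -> Denver. Heidi is in Denver.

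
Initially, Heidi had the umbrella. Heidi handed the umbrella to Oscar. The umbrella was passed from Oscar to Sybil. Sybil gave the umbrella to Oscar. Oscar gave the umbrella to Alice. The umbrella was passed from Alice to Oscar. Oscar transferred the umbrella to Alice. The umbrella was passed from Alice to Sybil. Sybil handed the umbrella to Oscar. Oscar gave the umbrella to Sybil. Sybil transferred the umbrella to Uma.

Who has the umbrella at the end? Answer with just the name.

Tracking the umbrella through each event:
Start: Heidi has the umbrella.
After event 1: Oscar has the umbrella.
After event 2: Sybil has the umbrella.
After event 3: Oscar has the umbrella.
After event 4: Alice has the umbrella.
After event 5: Oscar has the umbrella.
After event 6: Alice has the umbrella.
After event 7: Sybil has the umbrella.
After event 8: Oscar has the umbrella.
After event 9: Sybil has the umbrella.
After event 10: Uma has the umbrella.

Answer: Uma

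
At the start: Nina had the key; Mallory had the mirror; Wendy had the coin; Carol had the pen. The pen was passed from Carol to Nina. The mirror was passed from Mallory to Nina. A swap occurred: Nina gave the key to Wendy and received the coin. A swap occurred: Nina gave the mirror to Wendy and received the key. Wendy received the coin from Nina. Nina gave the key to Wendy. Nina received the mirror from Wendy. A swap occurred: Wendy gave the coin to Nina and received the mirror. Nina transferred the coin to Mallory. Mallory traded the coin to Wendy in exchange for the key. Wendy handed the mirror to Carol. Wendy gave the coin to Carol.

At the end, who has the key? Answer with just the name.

Answer: Mallory

Derivation:
Tracking all object holders:
Start: key:Nina, mirror:Mallory, coin:Wendy, pen:Carol
Event 1 (give pen: Carol -> Nina). State: key:Nina, mirror:Mallory, coin:Wendy, pen:Nina
Event 2 (give mirror: Mallory -> Nina). State: key:Nina, mirror:Nina, coin:Wendy, pen:Nina
Event 3 (swap key<->coin: now key:Wendy, coin:Nina). State: key:Wendy, mirror:Nina, coin:Nina, pen:Nina
Event 4 (swap mirror<->key: now mirror:Wendy, key:Nina). State: key:Nina, mirror:Wendy, coin:Nina, pen:Nina
Event 5 (give coin: Nina -> Wendy). State: key:Nina, mirror:Wendy, coin:Wendy, pen:Nina
Event 6 (give key: Nina -> Wendy). State: key:Wendy, mirror:Wendy, coin:Wendy, pen:Nina
Event 7 (give mirror: Wendy -> Nina). State: key:Wendy, mirror:Nina, coin:Wendy, pen:Nina
Event 8 (swap coin<->mirror: now coin:Nina, mirror:Wendy). State: key:Wendy, mirror:Wendy, coin:Nina, pen:Nina
Event 9 (give coin: Nina -> Mallory). State: key:Wendy, mirror:Wendy, coin:Mallory, pen:Nina
Event 10 (swap coin<->key: now coin:Wendy, key:Mallory). State: key:Mallory, mirror:Wendy, coin:Wendy, pen:Nina
Event 11 (give mirror: Wendy -> Carol). State: key:Mallory, mirror:Carol, coin:Wendy, pen:Nina
Event 12 (give coin: Wendy -> Carol). State: key:Mallory, mirror:Carol, coin:Carol, pen:Nina

Final state: key:Mallory, mirror:Carol, coin:Carol, pen:Nina
The key is held by Mallory.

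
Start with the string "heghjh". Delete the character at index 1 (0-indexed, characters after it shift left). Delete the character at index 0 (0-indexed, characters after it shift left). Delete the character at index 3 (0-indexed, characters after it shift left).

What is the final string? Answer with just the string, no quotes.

Applying each edit step by step:
Start: "heghjh"
Op 1 (delete idx 1 = 'e'): "heghjh" -> "hghjh"
Op 2 (delete idx 0 = 'h'): "hghjh" -> "ghjh"
Op 3 (delete idx 3 = 'h'): "ghjh" -> "ghj"

Answer: ghj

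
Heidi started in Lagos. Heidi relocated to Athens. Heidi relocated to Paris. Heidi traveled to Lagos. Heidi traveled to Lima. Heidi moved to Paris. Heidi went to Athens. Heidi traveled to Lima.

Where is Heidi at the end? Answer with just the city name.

Tracking Heidi's location:
Start: Heidi is in Lagos.
After move 1: Lagos -> Athens. Heidi is in Athens.
After move 2: Athens -> Paris. Heidi is in Paris.
After move 3: Paris -> Lagos. Heidi is in Lagos.
After move 4: Lagos -> Lima. Heidi is in Lima.
After move 5: Lima -> Paris. Heidi is in Paris.
After move 6: Paris -> Athens. Heidi is in Athens.
After move 7: Athens -> Lima. Heidi is in Lima.

Answer: Lima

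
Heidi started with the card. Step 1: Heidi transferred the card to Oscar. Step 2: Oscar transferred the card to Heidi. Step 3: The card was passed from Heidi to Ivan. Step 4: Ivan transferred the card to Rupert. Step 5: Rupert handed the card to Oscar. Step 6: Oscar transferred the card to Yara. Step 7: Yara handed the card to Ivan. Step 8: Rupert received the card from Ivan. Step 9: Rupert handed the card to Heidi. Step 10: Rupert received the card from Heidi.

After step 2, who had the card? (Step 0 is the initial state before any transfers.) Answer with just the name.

Answer: Heidi

Derivation:
Tracking the card holder through step 2:
After step 0 (start): Heidi
After step 1: Oscar
After step 2: Heidi

At step 2, the holder is Heidi.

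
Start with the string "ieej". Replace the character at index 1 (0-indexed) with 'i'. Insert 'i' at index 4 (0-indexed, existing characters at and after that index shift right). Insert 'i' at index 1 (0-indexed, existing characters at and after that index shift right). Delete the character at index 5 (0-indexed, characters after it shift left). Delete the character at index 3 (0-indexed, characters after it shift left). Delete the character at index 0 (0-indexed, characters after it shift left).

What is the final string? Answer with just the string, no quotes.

Answer: iij

Derivation:
Applying each edit step by step:
Start: "ieej"
Op 1 (replace idx 1: 'e' -> 'i'): "ieej" -> "iiej"
Op 2 (insert 'i' at idx 4): "iiej" -> "iieji"
Op 3 (insert 'i' at idx 1): "iieji" -> "iiieji"
Op 4 (delete idx 5 = 'i'): "iiieji" -> "iiiej"
Op 5 (delete idx 3 = 'e'): "iiiej" -> "iiij"
Op 6 (delete idx 0 = 'i'): "iiij" -> "iij"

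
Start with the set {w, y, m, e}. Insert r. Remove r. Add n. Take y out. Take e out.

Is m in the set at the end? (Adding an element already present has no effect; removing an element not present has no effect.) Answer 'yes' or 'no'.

Answer: yes

Derivation:
Tracking the set through each operation:
Start: {e, m, w, y}
Event 1 (add r): added. Set: {e, m, r, w, y}
Event 2 (remove r): removed. Set: {e, m, w, y}
Event 3 (add n): added. Set: {e, m, n, w, y}
Event 4 (remove y): removed. Set: {e, m, n, w}
Event 5 (remove e): removed. Set: {m, n, w}

Final set: {m, n, w} (size 3)
m is in the final set.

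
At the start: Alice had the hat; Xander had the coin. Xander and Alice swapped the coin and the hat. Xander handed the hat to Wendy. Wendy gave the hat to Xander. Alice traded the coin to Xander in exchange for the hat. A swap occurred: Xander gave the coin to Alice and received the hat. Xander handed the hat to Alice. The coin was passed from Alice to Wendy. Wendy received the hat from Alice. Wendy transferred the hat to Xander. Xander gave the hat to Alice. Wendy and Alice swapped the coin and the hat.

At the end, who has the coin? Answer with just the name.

Tracking all object holders:
Start: hat:Alice, coin:Xander
Event 1 (swap coin<->hat: now coin:Alice, hat:Xander). State: hat:Xander, coin:Alice
Event 2 (give hat: Xander -> Wendy). State: hat:Wendy, coin:Alice
Event 3 (give hat: Wendy -> Xander). State: hat:Xander, coin:Alice
Event 4 (swap coin<->hat: now coin:Xander, hat:Alice). State: hat:Alice, coin:Xander
Event 5 (swap coin<->hat: now coin:Alice, hat:Xander). State: hat:Xander, coin:Alice
Event 6 (give hat: Xander -> Alice). State: hat:Alice, coin:Alice
Event 7 (give coin: Alice -> Wendy). State: hat:Alice, coin:Wendy
Event 8 (give hat: Alice -> Wendy). State: hat:Wendy, coin:Wendy
Event 9 (give hat: Wendy -> Xander). State: hat:Xander, coin:Wendy
Event 10 (give hat: Xander -> Alice). State: hat:Alice, coin:Wendy
Event 11 (swap coin<->hat: now coin:Alice, hat:Wendy). State: hat:Wendy, coin:Alice

Final state: hat:Wendy, coin:Alice
The coin is held by Alice.

Answer: Alice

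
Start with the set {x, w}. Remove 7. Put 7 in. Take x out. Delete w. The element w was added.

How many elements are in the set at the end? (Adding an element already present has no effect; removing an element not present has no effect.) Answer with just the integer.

Answer: 2

Derivation:
Tracking the set through each operation:
Start: {w, x}
Event 1 (remove 7): not present, no change. Set: {w, x}
Event 2 (add 7): added. Set: {7, w, x}
Event 3 (remove x): removed. Set: {7, w}
Event 4 (remove w): removed. Set: {7}
Event 5 (add w): added. Set: {7, w}

Final set: {7, w} (size 2)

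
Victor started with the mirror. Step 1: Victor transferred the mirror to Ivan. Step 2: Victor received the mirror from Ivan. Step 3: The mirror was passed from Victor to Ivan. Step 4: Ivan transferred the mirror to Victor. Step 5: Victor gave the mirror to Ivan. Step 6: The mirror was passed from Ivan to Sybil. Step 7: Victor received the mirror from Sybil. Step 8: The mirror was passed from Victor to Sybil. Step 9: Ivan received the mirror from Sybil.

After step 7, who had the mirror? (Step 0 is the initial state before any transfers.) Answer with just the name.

Tracking the mirror holder through step 7:
After step 0 (start): Victor
After step 1: Ivan
After step 2: Victor
After step 3: Ivan
After step 4: Victor
After step 5: Ivan
After step 6: Sybil
After step 7: Victor

At step 7, the holder is Victor.

Answer: Victor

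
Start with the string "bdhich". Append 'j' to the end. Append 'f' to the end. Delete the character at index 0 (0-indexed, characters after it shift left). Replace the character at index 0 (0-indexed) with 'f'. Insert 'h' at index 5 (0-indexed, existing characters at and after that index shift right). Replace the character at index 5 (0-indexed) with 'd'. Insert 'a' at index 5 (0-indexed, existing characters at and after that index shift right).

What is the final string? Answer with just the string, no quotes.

Applying each edit step by step:
Start: "bdhich"
Op 1 (append 'j'): "bdhich" -> "bdhichj"
Op 2 (append 'f'): "bdhichj" -> "bdhichjf"
Op 3 (delete idx 0 = 'b'): "bdhichjf" -> "dhichjf"
Op 4 (replace idx 0: 'd' -> 'f'): "dhichjf" -> "fhichjf"
Op 5 (insert 'h' at idx 5): "fhichjf" -> "fhichhjf"
Op 6 (replace idx 5: 'h' -> 'd'): "fhichhjf" -> "fhichdjf"
Op 7 (insert 'a' at idx 5): "fhichdjf" -> "fhichadjf"

Answer: fhichadjf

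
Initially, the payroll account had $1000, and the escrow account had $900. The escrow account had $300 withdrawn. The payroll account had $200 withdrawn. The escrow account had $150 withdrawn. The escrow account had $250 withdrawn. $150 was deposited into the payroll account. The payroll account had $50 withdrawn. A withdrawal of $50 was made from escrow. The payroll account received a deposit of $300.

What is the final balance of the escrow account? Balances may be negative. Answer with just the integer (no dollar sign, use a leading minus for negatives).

Answer: 150

Derivation:
Tracking account balances step by step:
Start: payroll=1000, escrow=900
Event 1 (withdraw 300 from escrow): escrow: 900 - 300 = 600. Balances: payroll=1000, escrow=600
Event 2 (withdraw 200 from payroll): payroll: 1000 - 200 = 800. Balances: payroll=800, escrow=600
Event 3 (withdraw 150 from escrow): escrow: 600 - 150 = 450. Balances: payroll=800, escrow=450
Event 4 (withdraw 250 from escrow): escrow: 450 - 250 = 200. Balances: payroll=800, escrow=200
Event 5 (deposit 150 to payroll): payroll: 800 + 150 = 950. Balances: payroll=950, escrow=200
Event 6 (withdraw 50 from payroll): payroll: 950 - 50 = 900. Balances: payroll=900, escrow=200
Event 7 (withdraw 50 from escrow): escrow: 200 - 50 = 150. Balances: payroll=900, escrow=150
Event 8 (deposit 300 to payroll): payroll: 900 + 300 = 1200. Balances: payroll=1200, escrow=150

Final balance of escrow: 150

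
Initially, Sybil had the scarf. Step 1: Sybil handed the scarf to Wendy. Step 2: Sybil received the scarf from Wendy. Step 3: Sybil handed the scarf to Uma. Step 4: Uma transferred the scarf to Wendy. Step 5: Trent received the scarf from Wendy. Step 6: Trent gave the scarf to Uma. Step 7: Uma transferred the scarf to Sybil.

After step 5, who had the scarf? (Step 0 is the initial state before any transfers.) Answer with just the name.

Tracking the scarf holder through step 5:
After step 0 (start): Sybil
After step 1: Wendy
After step 2: Sybil
After step 3: Uma
After step 4: Wendy
After step 5: Trent

At step 5, the holder is Trent.

Answer: Trent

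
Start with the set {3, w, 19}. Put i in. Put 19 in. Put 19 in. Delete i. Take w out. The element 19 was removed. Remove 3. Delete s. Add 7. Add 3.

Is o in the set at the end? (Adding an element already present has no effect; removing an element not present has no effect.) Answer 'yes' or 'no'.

Tracking the set through each operation:
Start: {19, 3, w}
Event 1 (add i): added. Set: {19, 3, i, w}
Event 2 (add 19): already present, no change. Set: {19, 3, i, w}
Event 3 (add 19): already present, no change. Set: {19, 3, i, w}
Event 4 (remove i): removed. Set: {19, 3, w}
Event 5 (remove w): removed. Set: {19, 3}
Event 6 (remove 19): removed. Set: {3}
Event 7 (remove 3): removed. Set: {}
Event 8 (remove s): not present, no change. Set: {}
Event 9 (add 7): added. Set: {7}
Event 10 (add 3): added. Set: {3, 7}

Final set: {3, 7} (size 2)
o is NOT in the final set.

Answer: no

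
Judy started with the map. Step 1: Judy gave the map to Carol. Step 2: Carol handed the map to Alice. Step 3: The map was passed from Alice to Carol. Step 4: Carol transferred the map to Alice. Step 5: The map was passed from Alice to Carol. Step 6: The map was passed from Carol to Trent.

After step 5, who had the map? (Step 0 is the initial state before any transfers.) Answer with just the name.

Answer: Carol

Derivation:
Tracking the map holder through step 5:
After step 0 (start): Judy
After step 1: Carol
After step 2: Alice
After step 3: Carol
After step 4: Alice
After step 5: Carol

At step 5, the holder is Carol.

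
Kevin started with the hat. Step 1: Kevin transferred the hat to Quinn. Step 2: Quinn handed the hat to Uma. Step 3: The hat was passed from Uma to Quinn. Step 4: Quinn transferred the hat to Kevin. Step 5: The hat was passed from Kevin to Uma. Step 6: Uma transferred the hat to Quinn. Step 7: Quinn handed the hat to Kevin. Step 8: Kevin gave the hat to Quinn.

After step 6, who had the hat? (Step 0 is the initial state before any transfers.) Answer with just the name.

Tracking the hat holder through step 6:
After step 0 (start): Kevin
After step 1: Quinn
After step 2: Uma
After step 3: Quinn
After step 4: Kevin
After step 5: Uma
After step 6: Quinn

At step 6, the holder is Quinn.

Answer: Quinn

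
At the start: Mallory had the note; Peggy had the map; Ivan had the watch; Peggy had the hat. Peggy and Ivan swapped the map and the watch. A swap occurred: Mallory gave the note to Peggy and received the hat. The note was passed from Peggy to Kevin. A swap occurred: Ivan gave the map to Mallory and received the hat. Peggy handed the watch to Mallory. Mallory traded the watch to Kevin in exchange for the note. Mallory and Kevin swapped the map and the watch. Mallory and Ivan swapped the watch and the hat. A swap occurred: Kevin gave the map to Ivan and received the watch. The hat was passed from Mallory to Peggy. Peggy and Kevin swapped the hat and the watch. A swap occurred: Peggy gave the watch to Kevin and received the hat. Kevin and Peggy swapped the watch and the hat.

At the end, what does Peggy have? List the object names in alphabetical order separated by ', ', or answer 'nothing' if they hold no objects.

Tracking all object holders:
Start: note:Mallory, map:Peggy, watch:Ivan, hat:Peggy
Event 1 (swap map<->watch: now map:Ivan, watch:Peggy). State: note:Mallory, map:Ivan, watch:Peggy, hat:Peggy
Event 2 (swap note<->hat: now note:Peggy, hat:Mallory). State: note:Peggy, map:Ivan, watch:Peggy, hat:Mallory
Event 3 (give note: Peggy -> Kevin). State: note:Kevin, map:Ivan, watch:Peggy, hat:Mallory
Event 4 (swap map<->hat: now map:Mallory, hat:Ivan). State: note:Kevin, map:Mallory, watch:Peggy, hat:Ivan
Event 5 (give watch: Peggy -> Mallory). State: note:Kevin, map:Mallory, watch:Mallory, hat:Ivan
Event 6 (swap watch<->note: now watch:Kevin, note:Mallory). State: note:Mallory, map:Mallory, watch:Kevin, hat:Ivan
Event 7 (swap map<->watch: now map:Kevin, watch:Mallory). State: note:Mallory, map:Kevin, watch:Mallory, hat:Ivan
Event 8 (swap watch<->hat: now watch:Ivan, hat:Mallory). State: note:Mallory, map:Kevin, watch:Ivan, hat:Mallory
Event 9 (swap map<->watch: now map:Ivan, watch:Kevin). State: note:Mallory, map:Ivan, watch:Kevin, hat:Mallory
Event 10 (give hat: Mallory -> Peggy). State: note:Mallory, map:Ivan, watch:Kevin, hat:Peggy
Event 11 (swap hat<->watch: now hat:Kevin, watch:Peggy). State: note:Mallory, map:Ivan, watch:Peggy, hat:Kevin
Event 12 (swap watch<->hat: now watch:Kevin, hat:Peggy). State: note:Mallory, map:Ivan, watch:Kevin, hat:Peggy
Event 13 (swap watch<->hat: now watch:Peggy, hat:Kevin). State: note:Mallory, map:Ivan, watch:Peggy, hat:Kevin

Final state: note:Mallory, map:Ivan, watch:Peggy, hat:Kevin
Peggy holds: watch.

Answer: watch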